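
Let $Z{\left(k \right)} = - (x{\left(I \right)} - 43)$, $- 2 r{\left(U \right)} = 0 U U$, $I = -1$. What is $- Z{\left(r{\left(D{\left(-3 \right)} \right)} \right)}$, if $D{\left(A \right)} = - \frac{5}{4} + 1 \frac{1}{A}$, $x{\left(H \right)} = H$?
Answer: $-44$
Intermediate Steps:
$D{\left(A \right)} = - \frac{5}{4} + \frac{1}{A}$ ($D{\left(A \right)} = \left(-5\right) \frac{1}{4} + \frac{1}{A} = - \frac{5}{4} + \frac{1}{A}$)
$r{\left(U \right)} = 0$ ($r{\left(U \right)} = - \frac{0 U U}{2} = - \frac{0 U}{2} = \left(- \frac{1}{2}\right) 0 = 0$)
$Z{\left(k \right)} = 44$ ($Z{\left(k \right)} = - (-1 - 43) = \left(-1\right) \left(-44\right) = 44$)
$- Z{\left(r{\left(D{\left(-3 \right)} \right)} \right)} = \left(-1\right) 44 = -44$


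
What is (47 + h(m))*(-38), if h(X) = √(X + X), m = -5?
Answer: -1786 - 38*I*√10 ≈ -1786.0 - 120.17*I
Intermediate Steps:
h(X) = √2*√X (h(X) = √(2*X) = √2*√X)
(47 + h(m))*(-38) = (47 + √2*√(-5))*(-38) = (47 + √2*(I*√5))*(-38) = (47 + I*√10)*(-38) = -1786 - 38*I*√10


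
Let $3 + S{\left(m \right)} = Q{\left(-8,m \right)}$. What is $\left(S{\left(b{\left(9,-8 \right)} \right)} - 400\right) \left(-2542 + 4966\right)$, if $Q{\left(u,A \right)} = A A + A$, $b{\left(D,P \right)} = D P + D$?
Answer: $8491272$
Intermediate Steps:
$b{\left(D,P \right)} = D + D P$
$Q{\left(u,A \right)} = A + A^{2}$ ($Q{\left(u,A \right)} = A^{2} + A = A + A^{2}$)
$S{\left(m \right)} = -3 + m \left(1 + m\right)$
$\left(S{\left(b{\left(9,-8 \right)} \right)} - 400\right) \left(-2542 + 4966\right) = \left(\left(-3 + 9 \left(1 - 8\right) \left(1 + 9 \left(1 - 8\right)\right)\right) - 400\right) \left(-2542 + 4966\right) = \left(\left(-3 + 9 \left(-7\right) \left(1 + 9 \left(-7\right)\right)\right) - 400\right) 2424 = \left(\left(-3 - 63 \left(1 - 63\right)\right) - 400\right) 2424 = \left(\left(-3 - -3906\right) - 400\right) 2424 = \left(\left(-3 + 3906\right) - 400\right) 2424 = \left(3903 - 400\right) 2424 = 3503 \cdot 2424 = 8491272$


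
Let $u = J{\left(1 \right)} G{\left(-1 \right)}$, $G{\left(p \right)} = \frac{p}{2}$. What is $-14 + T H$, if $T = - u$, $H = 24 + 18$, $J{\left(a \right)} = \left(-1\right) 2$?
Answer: $-56$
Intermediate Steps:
$G{\left(p \right)} = \frac{p}{2}$ ($G{\left(p \right)} = p \frac{1}{2} = \frac{p}{2}$)
$J{\left(a \right)} = -2$
$H = 42$
$u = 1$ ($u = - 2 \cdot \frac{1}{2} \left(-1\right) = \left(-2\right) \left(- \frac{1}{2}\right) = 1$)
$T = -1$ ($T = \left(-1\right) 1 = -1$)
$-14 + T H = -14 - 42 = -56$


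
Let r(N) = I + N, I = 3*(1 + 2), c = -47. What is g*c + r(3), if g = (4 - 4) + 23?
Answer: -1069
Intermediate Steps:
I = 9 (I = 3*3 = 9)
r(N) = 9 + N
g = 23 (g = 0 + 23 = 23)
g*c + r(3) = 23*(-47) + (9 + 3) = -1081 + 12 = -1069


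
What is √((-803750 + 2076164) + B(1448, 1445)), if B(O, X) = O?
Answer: √1273862 ≈ 1128.7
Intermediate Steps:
√((-803750 + 2076164) + B(1448, 1445)) = √((-803750 + 2076164) + 1448) = √(1272414 + 1448) = √1273862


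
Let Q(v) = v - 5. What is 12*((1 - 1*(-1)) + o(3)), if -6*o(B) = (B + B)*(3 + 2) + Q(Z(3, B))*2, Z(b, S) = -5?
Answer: 4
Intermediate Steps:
Q(v) = -5 + v
o(B) = 10/3 - 5*B/3 (o(B) = -((B + B)*(3 + 2) + (-5 - 5)*2)/6 = -((2*B)*5 - 10*2)/6 = -(10*B - 20)/6 = -(-20 + 10*B)/6 = 10/3 - 5*B/3)
12*((1 - 1*(-1)) + o(3)) = 12*((1 - 1*(-1)) + (10/3 - 5/3*3)) = 12*((1 + 1) + (10/3 - 5)) = 12*(2 - 5/3) = 12*(⅓) = 4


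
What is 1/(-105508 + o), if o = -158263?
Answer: -1/263771 ≈ -3.7912e-6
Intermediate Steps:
1/(-105508 + o) = 1/(-105508 - 158263) = 1/(-263771) = -1/263771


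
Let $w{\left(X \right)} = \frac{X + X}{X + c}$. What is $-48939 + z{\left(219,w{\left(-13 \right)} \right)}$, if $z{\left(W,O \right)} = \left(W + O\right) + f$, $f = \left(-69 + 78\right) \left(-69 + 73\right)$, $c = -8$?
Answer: $- \frac{1022338}{21} \approx -48683.0$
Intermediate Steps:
$f = 36$ ($f = 9 \cdot 4 = 36$)
$w{\left(X \right)} = \frac{2 X}{-8 + X}$ ($w{\left(X \right)} = \frac{X + X}{X - 8} = \frac{2 X}{-8 + X}$)
$z{\left(W,O \right)} = 36 + O + W$ ($z{\left(W,O \right)} = \left(W + O\right) + 36 = \left(O + W\right) + 36 = 36 + O + W$)
$-48939 + z{\left(219,w{\left(-13 \right)} \right)} = -48939 + \left(36 + 2 \left(-13\right) \frac{1}{-8 - 13} + 219\right) = -48939 + \left(36 + 2 \left(-13\right) \frac{1}{-21} + 219\right) = -48939 + \left(36 + 2 \left(-13\right) \left(- \frac{1}{21}\right) + 219\right) = -48939 + \left(36 + \frac{26}{21} + 219\right) = -48939 + \frac{5381}{21} = - \frac{1022338}{21}$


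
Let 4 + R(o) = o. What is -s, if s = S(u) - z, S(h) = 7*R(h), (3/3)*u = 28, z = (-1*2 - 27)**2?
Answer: 673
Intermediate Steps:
R(o) = -4 + o
z = 841 (z = (-2 - 27)**2 = (-29)**2 = 841)
u = 28
S(h) = -28 + 7*h (S(h) = 7*(-4 + h) = -28 + 7*h)
s = -673 (s = (-28 + 7*28) - 1*841 = (-28 + 196) - 841 = 168 - 841 = -673)
-s = -1*(-673) = 673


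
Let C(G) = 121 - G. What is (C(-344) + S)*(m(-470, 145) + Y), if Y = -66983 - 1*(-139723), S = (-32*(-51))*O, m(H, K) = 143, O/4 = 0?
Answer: 33890595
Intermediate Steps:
O = 0 (O = 4*0 = 0)
S = 0 (S = -32*(-51)*0 = 1632*0 = 0)
Y = 72740 (Y = -66983 + 139723 = 72740)
(C(-344) + S)*(m(-470, 145) + Y) = ((121 - 1*(-344)) + 0)*(143 + 72740) = ((121 + 344) + 0)*72883 = (465 + 0)*72883 = 465*72883 = 33890595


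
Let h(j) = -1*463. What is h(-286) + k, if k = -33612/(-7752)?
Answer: -296297/646 ≈ -458.66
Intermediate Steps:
h(j) = -463
k = 2801/646 (k = -33612*(-1/7752) = 2801/646 ≈ 4.3359)
h(-286) + k = -463 + 2801/646 = -296297/646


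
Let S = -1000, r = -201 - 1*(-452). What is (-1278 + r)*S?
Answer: 1027000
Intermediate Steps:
r = 251 (r = -201 + 452 = 251)
(-1278 + r)*S = (-1278 + 251)*(-1000) = -1027*(-1000) = 1027000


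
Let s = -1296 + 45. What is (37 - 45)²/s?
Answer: -64/1251 ≈ -0.051159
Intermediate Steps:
s = -1251
(37 - 45)²/s = (37 - 45)²/(-1251) = (-8)²*(-1/1251) = 64*(-1/1251) = -64/1251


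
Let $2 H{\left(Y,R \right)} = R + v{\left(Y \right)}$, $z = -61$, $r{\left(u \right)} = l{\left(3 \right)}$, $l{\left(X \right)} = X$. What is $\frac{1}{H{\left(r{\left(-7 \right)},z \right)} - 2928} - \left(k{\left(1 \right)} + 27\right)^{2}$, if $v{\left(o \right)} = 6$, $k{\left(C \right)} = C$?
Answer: $- \frac{4634226}{5911} \approx -784.0$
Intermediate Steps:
$r{\left(u \right)} = 3$
$H{\left(Y,R \right)} = 3 + \frac{R}{2}$ ($H{\left(Y,R \right)} = \frac{R + 6}{2} = \frac{6 + R}{2} = 3 + \frac{R}{2}$)
$\frac{1}{H{\left(r{\left(-7 \right)},z \right)} - 2928} - \left(k{\left(1 \right)} + 27\right)^{2} = \frac{1}{\left(3 + \frac{1}{2} \left(-61\right)\right) - 2928} - \left(1 + 27\right)^{2} = \frac{1}{\left(3 - \frac{61}{2}\right) - 2928} - 28^{2} = \frac{1}{- \frac{55}{2} - 2928} - 784 = \frac{1}{- \frac{5911}{2}} - 784 = - \frac{2}{5911} - 784 = - \frac{4634226}{5911}$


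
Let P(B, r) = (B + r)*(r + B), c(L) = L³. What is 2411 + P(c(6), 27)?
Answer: 61460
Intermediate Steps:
P(B, r) = (B + r)² (P(B, r) = (B + r)*(B + r) = (B + r)²)
2411 + P(c(6), 27) = 2411 + (6³ + 27)² = 2411 + (216 + 27)² = 2411 + 243² = 2411 + 59049 = 61460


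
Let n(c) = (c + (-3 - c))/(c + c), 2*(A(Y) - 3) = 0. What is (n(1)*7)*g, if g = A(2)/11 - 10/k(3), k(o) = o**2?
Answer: 581/66 ≈ 8.8030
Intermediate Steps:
A(Y) = 3 (A(Y) = 3 + (1/2)*0 = 3 + 0 = 3)
n(c) = -3/(2*c) (n(c) = -3*1/(2*c) = -3/(2*c))
g = -83/99 (g = 3/11 - 10/(3**2) = 3*(1/11) - 10/9 = 3/11 - 10*1/9 = 3/11 - 10/9 = -83/99 ≈ -0.83838)
(n(1)*7)*g = (-3/2/1*7)*(-83/99) = (-3/2*1*7)*(-83/99) = -3/2*7*(-83/99) = -21/2*(-83/99) = 581/66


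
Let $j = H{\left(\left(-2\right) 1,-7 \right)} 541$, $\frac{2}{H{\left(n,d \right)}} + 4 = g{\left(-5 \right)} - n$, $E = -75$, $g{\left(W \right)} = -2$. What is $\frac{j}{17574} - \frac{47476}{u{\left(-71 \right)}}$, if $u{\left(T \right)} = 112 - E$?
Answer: $- \frac{151707965}{597516} \approx -253.9$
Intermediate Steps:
$u{\left(T \right)} = 187$ ($u{\left(T \right)} = 112 - -75 = 112 + 75 = 187$)
$H{\left(n,d \right)} = \frac{2}{-6 - n}$ ($H{\left(n,d \right)} = \frac{2}{-4 - \left(2 + n\right)} = \frac{2}{-6 - n}$)
$j = - \frac{541}{2}$ ($j = - \frac{2}{6 - 2} \cdot 541 = - \frac{2}{4} \cdot 541 = \left(-2\right) \frac{1}{4} \cdot 541 = \left(- \frac{1}{2}\right) 541 = - \frac{541}{2} \approx -270.5$)
$\frac{j}{17574} - \frac{47476}{u{\left(-71 \right)}} = - \frac{541}{2 \cdot 17574} - \frac{47476}{187} = \left(- \frac{541}{2}\right) \frac{1}{17574} - \frac{4316}{17} = - \frac{541}{35148} - \frac{4316}{17} = - \frac{151707965}{597516}$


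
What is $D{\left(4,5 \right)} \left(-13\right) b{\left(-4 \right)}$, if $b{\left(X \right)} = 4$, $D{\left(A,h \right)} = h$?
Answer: $-260$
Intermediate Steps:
$D{\left(4,5 \right)} \left(-13\right) b{\left(-4 \right)} = 5 \left(-13\right) 4 = \left(-65\right) 4 = -260$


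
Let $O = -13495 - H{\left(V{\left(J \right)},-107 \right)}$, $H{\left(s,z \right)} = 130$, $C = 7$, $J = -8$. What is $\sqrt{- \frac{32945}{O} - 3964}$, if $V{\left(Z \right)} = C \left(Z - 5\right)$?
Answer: $\frac{3 i \sqrt{130743211}}{545} \approx 62.941 i$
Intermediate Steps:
$V{\left(Z \right)} = -35 + 7 Z$ ($V{\left(Z \right)} = 7 \left(Z - 5\right) = 7 \left(-5 + Z\right) = -35 + 7 Z$)
$O = -13625$ ($O = -13495 - 130 = -13625$)
$\sqrt{- \frac{32945}{O} - 3964} = \sqrt{- \frac{32945}{-13625} - 3964} = \sqrt{\left(-32945\right) \left(- \frac{1}{13625}\right) - 3964} = \sqrt{\frac{6589}{2725} - 3964} = \sqrt{- \frac{10795311}{2725}} = \frac{3 i \sqrt{130743211}}{545}$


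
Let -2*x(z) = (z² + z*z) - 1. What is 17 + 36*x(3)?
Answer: -289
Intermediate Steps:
x(z) = ½ - z² (x(z) = -((z² + z*z) - 1)/2 = -((z² + z²) - 1)/2 = -(2*z² - 1)/2 = -(-1 + 2*z²)/2 = ½ - z²)
17 + 36*x(3) = 17 + 36*(½ - 1*3²) = 17 + 36*(½ - 1*9) = 17 + 36*(½ - 9) = 17 + 36*(-17/2) = 17 - 306 = -289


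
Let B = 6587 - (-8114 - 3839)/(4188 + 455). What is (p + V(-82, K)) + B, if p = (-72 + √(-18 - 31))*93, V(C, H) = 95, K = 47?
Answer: -53049/4643 + 651*I ≈ -11.426 + 651.0*I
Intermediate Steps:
B = 30595394/4643 (B = 6587 - (-11953)/4643 = 6587 - 1*(-11953/4643) = 6587 + 11953/4643 = 30595394/4643 ≈ 6589.6)
p = -6696 + 651*I (p = (-72 + √(-49))*93 = (-72 + 7*I)*93 = -6696 + 651*I ≈ -6696.0 + 651.0*I)
(p + V(-82, K)) + B = ((-6696 + 651*I) + 95) + 30595394/4643 = (-6601 + 651*I) + 30595394/4643 = -53049/4643 + 651*I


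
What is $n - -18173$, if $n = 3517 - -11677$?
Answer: $33367$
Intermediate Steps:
$n = 15194$ ($n = 3517 + 11677 = 15194$)
$n - -18173 = 15194 - -18173 = 15194 + 18173 = 33367$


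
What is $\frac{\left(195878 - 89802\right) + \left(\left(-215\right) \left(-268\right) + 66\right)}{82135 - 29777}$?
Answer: $\frac{81881}{26179} \approx 3.1277$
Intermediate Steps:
$\frac{\left(195878 - 89802\right) + \left(\left(-215\right) \left(-268\right) + 66\right)}{82135 - 29777} = \frac{\left(195878 - 89802\right) + \left(57620 + 66\right)}{52358} = \left(106076 + 57686\right) \frac{1}{52358} = 163762 \cdot \frac{1}{52358} = \frac{81881}{26179}$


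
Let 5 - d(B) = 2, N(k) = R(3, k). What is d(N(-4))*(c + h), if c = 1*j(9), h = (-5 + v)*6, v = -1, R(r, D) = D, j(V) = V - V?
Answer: -108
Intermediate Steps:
j(V) = 0
N(k) = k
d(B) = 3 (d(B) = 5 - 1*2 = 5 - 2 = 3)
h = -36 (h = (-5 - 1)*6 = -6*6 = -36)
c = 0 (c = 1*0 = 0)
d(N(-4))*(c + h) = 3*(0 - 36) = 3*(-36) = -108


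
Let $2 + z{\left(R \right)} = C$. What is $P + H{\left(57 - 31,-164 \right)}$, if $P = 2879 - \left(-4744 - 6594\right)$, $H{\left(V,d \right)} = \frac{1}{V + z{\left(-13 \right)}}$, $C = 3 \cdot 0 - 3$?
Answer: $\frac{298558}{21} \approx 14217.0$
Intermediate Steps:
$C = -3$ ($C = 0 - 3 = -3$)
$z{\left(R \right)} = -5$ ($z{\left(R \right)} = -2 - 3 = -5$)
$H{\left(V,d \right)} = \frac{1}{-5 + V}$ ($H{\left(V,d \right)} = \frac{1}{V - 5} = \frac{1}{-5 + V}$)
$P = 14217$ ($P = 2879 - -11338 = 2879 + 11338 = 14217$)
$P + H{\left(57 - 31,-164 \right)} = 14217 + \frac{1}{-5 + \left(57 - 31\right)} = 14217 + \frac{1}{-5 + 26} = 14217 + \frac{1}{21} = \frac{298558}{21}$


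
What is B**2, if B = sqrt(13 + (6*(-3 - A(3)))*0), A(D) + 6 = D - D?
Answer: 13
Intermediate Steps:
A(D) = -6 (A(D) = -6 + (D - D) = -6 + 0 = -6)
B = sqrt(13) (B = sqrt(13 + (6*(-3 - 1*(-6)))*0) = sqrt(13 + (6*(-3 + 6))*0) = sqrt(13 + (6*3)*0) = sqrt(13 + 18*0) = sqrt(13 + 0) = sqrt(13) ≈ 3.6056)
B**2 = (sqrt(13))**2 = 13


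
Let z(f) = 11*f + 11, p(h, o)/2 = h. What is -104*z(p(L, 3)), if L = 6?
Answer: -14872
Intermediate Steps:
p(h, o) = 2*h
z(f) = 11 + 11*f
-104*z(p(L, 3)) = -104*(11 + 11*(2*6)) = -104*(11 + 11*12) = -104*(11 + 132) = -104*143 = -14872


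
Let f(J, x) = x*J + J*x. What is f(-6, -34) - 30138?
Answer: -29730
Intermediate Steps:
f(J, x) = 2*J*x (f(J, x) = J*x + J*x = 2*J*x)
f(-6, -34) - 30138 = 2*(-6)*(-34) - 30138 = 408 - 30138 = -29730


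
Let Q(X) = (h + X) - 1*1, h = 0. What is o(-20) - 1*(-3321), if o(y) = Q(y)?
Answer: 3300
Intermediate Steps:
Q(X) = -1 + X (Q(X) = (0 + X) - 1*1 = X - 1 = -1 + X)
o(y) = -1 + y
o(-20) - 1*(-3321) = (-1 - 20) - 1*(-3321) = -21 + 3321 = 3300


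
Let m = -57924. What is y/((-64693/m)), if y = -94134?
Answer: -5452617816/64693 ≈ -84285.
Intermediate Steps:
y/((-64693/m)) = -94134/((-64693/(-57924))) = -94134/((-64693*(-1/57924))) = -94134/64693/57924 = -94134*57924/64693 = -5452617816/64693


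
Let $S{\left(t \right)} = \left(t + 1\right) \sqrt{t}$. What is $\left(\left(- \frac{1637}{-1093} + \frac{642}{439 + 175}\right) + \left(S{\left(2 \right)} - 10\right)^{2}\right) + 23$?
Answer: $\frac{48166103}{335551} - 60 \sqrt{2} \approx 58.69$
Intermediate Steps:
$S{\left(t \right)} = \sqrt{t} \left(1 + t\right)$ ($S{\left(t \right)} = \left(1 + t\right) \sqrt{t} = \sqrt{t} \left(1 + t\right)$)
$\left(\left(- \frac{1637}{-1093} + \frac{642}{439 + 175}\right) + \left(S{\left(2 \right)} - 10\right)^{2}\right) + 23 = \left(\left(- \frac{1637}{-1093} + \frac{642}{439 + 175}\right) + \left(\sqrt{2} \left(1 + 2\right) - 10\right)^{2}\right) + 23 = \left(\left(\left(-1637\right) \left(- \frac{1}{1093}\right) + \frac{642}{614}\right) + \left(\sqrt{2} \cdot 3 - 10\right)^{2}\right) + 23 = \left(\left(\frac{1637}{1093} + 642 \cdot \frac{1}{614}\right) + \left(3 \sqrt{2} - 10\right)^{2}\right) + 23 = \left(\left(\frac{1637}{1093} + \frac{321}{307}\right) + \left(-10 + 3 \sqrt{2}\right)^{2}\right) + 23 = \left(\frac{853412}{335551} + \left(-10 + 3 \sqrt{2}\right)^{2}\right) + 23 = \frac{8571085}{335551} + \left(-10 + 3 \sqrt{2}\right)^{2}$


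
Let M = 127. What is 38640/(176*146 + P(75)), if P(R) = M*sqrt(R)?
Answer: 992893440/659074741 - 24536400*sqrt(3)/659074741 ≈ 1.4420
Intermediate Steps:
P(R) = 127*sqrt(R)
38640/(176*146 + P(75)) = 38640/(176*146 + 127*sqrt(75)) = 38640/(25696 + 127*(5*sqrt(3))) = 38640/(25696 + 635*sqrt(3))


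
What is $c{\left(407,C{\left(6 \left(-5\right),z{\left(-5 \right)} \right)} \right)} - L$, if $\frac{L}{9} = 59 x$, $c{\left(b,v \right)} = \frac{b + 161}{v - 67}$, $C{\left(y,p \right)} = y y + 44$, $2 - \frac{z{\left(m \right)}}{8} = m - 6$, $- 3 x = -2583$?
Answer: $- \frac{400955939}{877} \approx -4.5719 \cdot 10^{5}$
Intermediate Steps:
$x = 861$ ($x = \left(- \frac{1}{3}\right) \left(-2583\right) = 861$)
$z{\left(m \right)} = 64 - 8 m$ ($z{\left(m \right)} = 16 - 8 \left(m - 6\right) = 16 - 8 \left(-6 + m\right) = 16 - \left(-48 + 8 m\right) = 64 - 8 m$)
$C{\left(y,p \right)} = 44 + y^{2}$ ($C{\left(y,p \right)} = y^{2} + 44 = 44 + y^{2}$)
$c{\left(b,v \right)} = \frac{161 + b}{-67 + v}$
$L = 457191$ ($L = 9 \cdot 59 \cdot 861 = 9 \cdot 50799 = 457191$)
$c{\left(407,C{\left(6 \left(-5\right),z{\left(-5 \right)} \right)} \right)} - L = \frac{161 + 407}{-67 + \left(44 + \left(6 \left(-5\right)\right)^{2}\right)} - 457191 = \frac{1}{-67 + \left(44 + \left(-30\right)^{2}\right)} 568 - 457191 = \frac{1}{-67 + \left(44 + 900\right)} 568 - 457191 = \frac{1}{-67 + 944} \cdot 568 - 457191 = \frac{1}{877} \cdot 568 - 457191 = \frac{568}{877} - 457191 = - \frac{400955939}{877}$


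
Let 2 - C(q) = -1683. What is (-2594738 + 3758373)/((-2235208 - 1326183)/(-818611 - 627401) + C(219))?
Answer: 1682630173620/2440091611 ≈ 689.58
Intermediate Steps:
C(q) = 1685 (C(q) = 2 - 1*(-1683) = 2 + 1683 = 1685)
(-2594738 + 3758373)/((-2235208 - 1326183)/(-818611 - 627401) + C(219)) = (-2594738 + 3758373)/((-2235208 - 1326183)/(-818611 - 627401) + 1685) = 1163635/(-3561391/(-1446012) + 1685) = 1163635/(-3561391*(-1/1446012) + 1685) = 1163635/(3561391/1446012 + 1685) = 1163635/(2440091611/1446012) = 1163635*(1446012/2440091611) = 1682630173620/2440091611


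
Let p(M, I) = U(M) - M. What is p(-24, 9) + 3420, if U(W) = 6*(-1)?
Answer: 3438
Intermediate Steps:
U(W) = -6
p(M, I) = -6 - M
p(-24, 9) + 3420 = (-6 - 1*(-24)) + 3420 = (-6 + 24) + 3420 = 18 + 3420 = 3438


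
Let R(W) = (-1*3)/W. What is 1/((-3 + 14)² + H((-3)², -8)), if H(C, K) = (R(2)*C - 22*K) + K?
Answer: 2/551 ≈ 0.0036298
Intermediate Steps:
R(W) = -3/W
H(C, K) = -21*K - 3*C/2 (H(C, K) = ((-3/2)*C - 22*K) + K = ((-3*½)*C - 22*K) + K = (-3*C/2 - 22*K) + K = (-22*K - 3*C/2) + K = -21*K - 3*C/2)
1/((-3 + 14)² + H((-3)², -8)) = 1/((-3 + 14)² + (-21*(-8) - 3/2*(-3)²)) = 1/(11² + (168 - 3/2*9)) = 1/(121 + (168 - 27/2)) = 1/(121 + 309/2) = 1/(551/2) = 2/551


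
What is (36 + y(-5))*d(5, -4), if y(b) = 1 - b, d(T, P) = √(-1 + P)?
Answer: 42*I*√5 ≈ 93.915*I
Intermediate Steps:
(36 + y(-5))*d(5, -4) = (36 + (1 - 1*(-5)))*√(-1 - 4) = (36 + (1 + 5))*√(-5) = (36 + 6)*(I*√5) = 42*(I*√5) = 42*I*√5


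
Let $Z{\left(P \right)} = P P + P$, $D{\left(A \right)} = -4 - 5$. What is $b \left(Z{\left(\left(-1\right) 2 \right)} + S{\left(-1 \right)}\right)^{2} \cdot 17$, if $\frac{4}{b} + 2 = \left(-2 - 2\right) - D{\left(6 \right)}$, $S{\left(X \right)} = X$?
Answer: $\frac{68}{3} \approx 22.667$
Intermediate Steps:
$D{\left(A \right)} = -9$
$Z{\left(P \right)} = P + P^{2}$ ($Z{\left(P \right)} = P^{2} + P = P + P^{2}$)
$b = \frac{4}{3}$ ($b = \frac{4}{-2 - -5} = \frac{4}{-2 + \left(-4 + 9\right)} = \frac{4}{-2 + 5} = \frac{4}{3} \approx 1.3333$)
$b \left(Z{\left(\left(-1\right) 2 \right)} + S{\left(-1 \right)}\right)^{2} \cdot 17 = \frac{4 \left(\left(-1\right) 2 \left(1 - 2\right) - 1\right)^{2}}{3} \cdot 17 = \frac{4 \left(- 2 \left(1 - 2\right) - 1\right)^{2}}{3} \cdot 17 = \frac{4 \left(\left(-2\right) \left(-1\right) - 1\right)^{2}}{3} \cdot 17 = \frac{4 \left(2 - 1\right)^{2}}{3} \cdot 17 = \frac{4 \cdot 1^{2}}{3} \cdot 17 = \frac{4}{3} \cdot 1 \cdot 17 = \frac{4}{3} \cdot 17 = \frac{68}{3}$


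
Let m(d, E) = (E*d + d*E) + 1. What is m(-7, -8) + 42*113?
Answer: 4859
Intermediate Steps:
m(d, E) = 1 + 2*E*d (m(d, E) = (E*d + E*d) + 1 = 2*E*d + 1 = 1 + 2*E*d)
m(-7, -8) + 42*113 = (1 + 2*(-8)*(-7)) + 42*113 = (1 + 112) + 4746 = 113 + 4746 = 4859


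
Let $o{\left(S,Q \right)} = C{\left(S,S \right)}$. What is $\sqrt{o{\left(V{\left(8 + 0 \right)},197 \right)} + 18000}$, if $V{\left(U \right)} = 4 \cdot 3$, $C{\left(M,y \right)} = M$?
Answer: $2 \sqrt{4503} \approx 134.21$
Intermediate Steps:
$V{\left(U \right)} = 12$
$o{\left(S,Q \right)} = S$
$\sqrt{o{\left(V{\left(8 + 0 \right)},197 \right)} + 18000} = \sqrt{12 + 18000} = \sqrt{18012} = 2 \sqrt{4503}$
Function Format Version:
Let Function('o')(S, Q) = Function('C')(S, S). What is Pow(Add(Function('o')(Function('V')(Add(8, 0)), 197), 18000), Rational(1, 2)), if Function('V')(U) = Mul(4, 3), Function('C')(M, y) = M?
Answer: Mul(2, Pow(4503, Rational(1, 2))) ≈ 134.21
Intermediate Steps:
Function('V')(U) = 12
Function('o')(S, Q) = S
Pow(Add(Function('o')(Function('V')(Add(8, 0)), 197), 18000), Rational(1, 2)) = Pow(Add(12, 18000), Rational(1, 2)) = Pow(18012, Rational(1, 2)) = Mul(2, Pow(4503, Rational(1, 2)))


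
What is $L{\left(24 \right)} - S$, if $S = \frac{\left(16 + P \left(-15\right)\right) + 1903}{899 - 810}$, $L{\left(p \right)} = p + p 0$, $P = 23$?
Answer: $\frac{562}{89} \approx 6.3146$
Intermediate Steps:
$L{\left(p \right)} = p$ ($L{\left(p \right)} = p + 0 = p$)
$S = \frac{1574}{89}$ ($S = \frac{\left(16 + 23 \left(-15\right)\right) + 1903}{899 - 810} = \frac{\left(16 - 345\right) + 1903}{89} = \left(-329 + 1903\right) \frac{1}{89} = 1574 \cdot \frac{1}{89} = \frac{1574}{89} \approx 17.685$)
$L{\left(24 \right)} - S = 24 - \frac{1574}{89} = \frac{562}{89}$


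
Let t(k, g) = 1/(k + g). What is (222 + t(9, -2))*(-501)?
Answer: -779055/7 ≈ -1.1129e+5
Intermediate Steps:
t(k, g) = 1/(g + k)
(222 + t(9, -2))*(-501) = (222 + 1/(-2 + 9))*(-501) = (222 + 1/7)*(-501) = (222 + ⅐)*(-501) = (1555/7)*(-501) = -779055/7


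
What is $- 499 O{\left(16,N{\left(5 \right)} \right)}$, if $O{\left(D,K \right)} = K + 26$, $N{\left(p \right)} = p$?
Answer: $-15469$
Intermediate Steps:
$O{\left(D,K \right)} = 26 + K$
$- 499 O{\left(16,N{\left(5 \right)} \right)} = - 499 \left(26 + 5\right) = \left(-499\right) 31 = -15469$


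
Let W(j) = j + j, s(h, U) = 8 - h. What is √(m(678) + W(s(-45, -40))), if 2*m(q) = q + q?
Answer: 28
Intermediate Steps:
m(q) = q (m(q) = (q + q)/2 = (2*q)/2 = q)
W(j) = 2*j
√(m(678) + W(s(-45, -40))) = √(678 + 2*(8 - 1*(-45))) = √(678 + 2*(8 + 45)) = √(678 + 2*53) = √(678 + 106) = √784 = 28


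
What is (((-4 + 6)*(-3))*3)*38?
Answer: -684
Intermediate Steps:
(((-4 + 6)*(-3))*3)*38 = ((2*(-3))*3)*38 = -6*3*38 = -18*38 = -684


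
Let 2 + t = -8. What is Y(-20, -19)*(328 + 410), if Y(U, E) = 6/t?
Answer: -2214/5 ≈ -442.80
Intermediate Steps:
t = -10 (t = -2 - 8 = -10)
Y(U, E) = -3/5 (Y(U, E) = 6/(-10) = 6*(-1/10) = -3/5)
Y(-20, -19)*(328 + 410) = -3*(328 + 410)/5 = -3/5*738 = -2214/5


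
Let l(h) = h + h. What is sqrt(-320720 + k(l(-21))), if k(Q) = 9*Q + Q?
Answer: 2*I*sqrt(80285) ≈ 566.69*I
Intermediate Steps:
l(h) = 2*h
k(Q) = 10*Q
sqrt(-320720 + k(l(-21))) = sqrt(-320720 + 10*(2*(-21))) = sqrt(-320720 + 10*(-42)) = sqrt(-320720 - 420) = sqrt(-321140) = 2*I*sqrt(80285)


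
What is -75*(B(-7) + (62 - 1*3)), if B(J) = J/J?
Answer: -4500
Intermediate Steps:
B(J) = 1
-75*(B(-7) + (62 - 1*3)) = -75*(1 + (62 - 1*3)) = -75*(1 + (62 - 3)) = -75*(1 + 59) = -75*60 = -4500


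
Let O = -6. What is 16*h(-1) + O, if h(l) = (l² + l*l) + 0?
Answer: 26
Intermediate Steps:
h(l) = 2*l² (h(l) = (l² + l²) + 0 = 2*l² + 0 = 2*l²)
16*h(-1) + O = 16*(2*(-1)²) - 6 = 16*(2*1) - 6 = 16*2 - 6 = 32 - 6 = 26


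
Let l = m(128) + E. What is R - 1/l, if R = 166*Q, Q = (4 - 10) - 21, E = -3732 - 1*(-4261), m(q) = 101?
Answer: -2823661/630 ≈ -4482.0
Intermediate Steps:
E = 529 (E = -3732 + 4261 = 529)
Q = -27 (Q = -6 - 21 = -27)
l = 630 (l = 101 + 529 = 630)
R = -4482 (R = 166*(-27) = -4482)
R - 1/l = -4482 - 1/630 = -2823661/630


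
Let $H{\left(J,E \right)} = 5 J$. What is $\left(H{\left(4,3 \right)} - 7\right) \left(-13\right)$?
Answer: $-169$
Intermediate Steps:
$\left(H{\left(4,3 \right)} - 7\right) \left(-13\right) = \left(5 \cdot 4 - 7\right) \left(-13\right) = \left(20 - 7\right) \left(-13\right) = 13 \left(-13\right) = -169$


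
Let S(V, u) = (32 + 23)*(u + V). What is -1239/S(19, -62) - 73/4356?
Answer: 474949/936540 ≈ 0.50713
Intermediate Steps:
S(V, u) = 55*V + 55*u (S(V, u) = 55*(V + u) = 55*V + 55*u)
-1239/S(19, -62) - 73/4356 = -1239/(55*19 + 55*(-62)) - 73/4356 = -1239/(1045 - 3410) - 73*1/4356 = -1239/(-2365) - 73/4356 = -1239*(-1/2365) - 73/4356 = 1239/2365 - 73/4356 = 474949/936540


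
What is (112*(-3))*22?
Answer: -7392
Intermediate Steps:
(112*(-3))*22 = -336*22 = -7392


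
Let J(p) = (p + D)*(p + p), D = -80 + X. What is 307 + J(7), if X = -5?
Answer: -785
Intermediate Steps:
D = -85 (D = -80 - 5 = -85)
J(p) = 2*p*(-85 + p) (J(p) = (p - 85)*(p + p) = (-85 + p)*(2*p) = 2*p*(-85 + p))
307 + J(7) = 307 + 2*7*(-85 + 7) = 307 + 2*7*(-78) = 307 - 1092 = -785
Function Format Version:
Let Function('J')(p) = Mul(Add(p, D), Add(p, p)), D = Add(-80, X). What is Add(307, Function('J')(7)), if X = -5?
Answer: -785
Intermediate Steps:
D = -85 (D = Add(-80, -5) = -85)
Function('J')(p) = Mul(2, p, Add(-85, p)) (Function('J')(p) = Mul(Add(p, -85), Add(p, p)) = Mul(Add(-85, p), Mul(2, p)) = Mul(2, p, Add(-85, p)))
Add(307, Function('J')(7)) = Add(307, Mul(2, 7, Add(-85, 7))) = Add(307, Mul(2, 7, -78)) = Add(307, -1092) = -785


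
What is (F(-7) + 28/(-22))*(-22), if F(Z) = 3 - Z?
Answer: -192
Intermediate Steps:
(F(-7) + 28/(-22))*(-22) = ((3 - 1*(-7)) + 28/(-22))*(-22) = ((3 + 7) + 28*(-1/22))*(-22) = (10 - 14/11)*(-22) = (96/11)*(-22) = -192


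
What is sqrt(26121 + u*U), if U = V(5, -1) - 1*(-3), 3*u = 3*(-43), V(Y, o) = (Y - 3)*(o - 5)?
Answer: 94*sqrt(3) ≈ 162.81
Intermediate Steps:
V(Y, o) = (-5 + o)*(-3 + Y) (V(Y, o) = (-3 + Y)*(-5 + o) = (-5 + o)*(-3 + Y))
u = -43 (u = (3*(-43))/3 = (1/3)*(-129) = -43)
U = -9 (U = (15 - 5*5 - 3*(-1) + 5*(-1)) - 1*(-3) = (15 - 25 + 3 - 5) + 3 = -12 + 3 = -9)
sqrt(26121 + u*U) = sqrt(26121 - 43*(-9)) = sqrt(26121 + 387) = sqrt(26508) = 94*sqrt(3)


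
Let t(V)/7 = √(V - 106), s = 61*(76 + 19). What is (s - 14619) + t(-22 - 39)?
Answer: -8824 + 7*I*√167 ≈ -8824.0 + 90.46*I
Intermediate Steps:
s = 5795 (s = 61*95 = 5795)
t(V) = 7*√(-106 + V) (t(V) = 7*√(V - 106) = 7*√(-106 + V))
(s - 14619) + t(-22 - 39) = (5795 - 14619) + 7*√(-106 + (-22 - 39)) = -8824 + 7*√(-106 - 61) = -8824 + 7*√(-167) = -8824 + 7*(I*√167) = -8824 + 7*I*√167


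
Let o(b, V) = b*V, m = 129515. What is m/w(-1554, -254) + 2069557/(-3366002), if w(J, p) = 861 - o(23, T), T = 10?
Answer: 434641858563/2123947262 ≈ 204.64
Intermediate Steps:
o(b, V) = V*b
w(J, p) = 631 (w(J, p) = 861 - 10*23 = 861 - 1*230 = 861 - 230 = 631)
m/w(-1554, -254) + 2069557/(-3366002) = 129515/631 + 2069557/(-3366002) = 129515*(1/631) + 2069557*(-1/3366002) = 129515/631 - 2069557/3366002 = 434641858563/2123947262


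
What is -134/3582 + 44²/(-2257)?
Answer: -3618595/4042287 ≈ -0.89519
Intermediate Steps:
-134/3582 + 44²/(-2257) = -134*1/3582 + 1936*(-1/2257) = -67/1791 - 1936/2257 = -3618595/4042287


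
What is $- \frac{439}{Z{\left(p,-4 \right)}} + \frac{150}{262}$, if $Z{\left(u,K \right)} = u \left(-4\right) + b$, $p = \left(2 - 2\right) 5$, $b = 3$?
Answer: $- \frac{57284}{393} \approx -145.76$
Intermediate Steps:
$p = 0$ ($p = 0 \cdot 5 = 0$)
$Z{\left(u,K \right)} = 3 - 4 u$ ($Z{\left(u,K \right)} = u \left(-4\right) + 3 = - 4 u + 3 = 3 - 4 u$)
$- \frac{439}{Z{\left(p,-4 \right)}} + \frac{150}{262} = - \frac{439}{3 - 0} + \frac{150}{262} = - \frac{439}{3 + 0} + 150 \cdot \frac{1}{262} = - \frac{439}{3} + \frac{75}{131} = - \frac{57284}{393}$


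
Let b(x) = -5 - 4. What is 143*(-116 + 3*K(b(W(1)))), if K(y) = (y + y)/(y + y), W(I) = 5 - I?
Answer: -16159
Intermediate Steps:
b(x) = -9
K(y) = 1 (K(y) = (2*y)/((2*y)) = (2*y)*(1/(2*y)) = 1)
143*(-116 + 3*K(b(W(1)))) = 143*(-116 + 3*1) = 143*(-116 + 3) = 143*(-113) = -16159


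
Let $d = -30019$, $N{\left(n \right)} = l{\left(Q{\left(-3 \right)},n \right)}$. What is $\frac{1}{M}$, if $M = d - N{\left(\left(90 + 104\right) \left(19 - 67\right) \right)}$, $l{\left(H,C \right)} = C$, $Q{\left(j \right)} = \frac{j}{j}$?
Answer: $- \frac{1}{20707} \approx -4.8293 \cdot 10^{-5}$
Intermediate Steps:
$Q{\left(j \right)} = 1$
$N{\left(n \right)} = n$
$M = -20707$ ($M = -30019 - \left(90 + 104\right) \left(19 - 67\right) = -30019 - 194 \left(-48\right) = -30019 - -9312 = -30019 + 9312 = -20707$)
$\frac{1}{M} = \frac{1}{-20707} = - \frac{1}{20707}$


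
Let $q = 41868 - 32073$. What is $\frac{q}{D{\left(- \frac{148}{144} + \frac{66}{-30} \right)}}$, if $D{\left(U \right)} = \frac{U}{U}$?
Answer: $9795$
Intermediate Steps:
$D{\left(U \right)} = 1$
$q = 9795$
$\frac{q}{D{\left(- \frac{148}{144} + \frac{66}{-30} \right)}} = \frac{9795}{1} = 9795 \cdot 1 = 9795$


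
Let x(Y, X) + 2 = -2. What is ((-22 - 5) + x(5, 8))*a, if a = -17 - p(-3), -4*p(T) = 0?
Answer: 527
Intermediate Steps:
p(T) = 0 (p(T) = -¼*0 = 0)
a = -17 (a = -17 - 1*0 = -17 + 0 = -17)
x(Y, X) = -4 (x(Y, X) = -2 - 2 = -4)
((-22 - 5) + x(5, 8))*a = ((-22 - 5) - 4)*(-17) = (-27 - 4)*(-17) = -31*(-17) = 527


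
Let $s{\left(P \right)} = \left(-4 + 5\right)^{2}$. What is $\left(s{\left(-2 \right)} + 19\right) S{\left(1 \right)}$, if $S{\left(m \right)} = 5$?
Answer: $100$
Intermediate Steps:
$s{\left(P \right)} = 1$ ($s{\left(P \right)} = 1^{2} = 1$)
$\left(s{\left(-2 \right)} + 19\right) S{\left(1 \right)} = \left(1 + 19\right) 5 = 20 \cdot 5 = 100$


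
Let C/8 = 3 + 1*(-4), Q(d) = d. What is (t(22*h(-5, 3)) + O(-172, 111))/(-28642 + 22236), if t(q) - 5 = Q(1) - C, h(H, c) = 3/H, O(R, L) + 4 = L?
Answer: -121/6406 ≈ -0.018889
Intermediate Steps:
O(R, L) = -4 + L
C = -8 (C = 8*(3 + 1*(-4)) = 8*(3 - 4) = 8*(-1) = -8)
t(q) = 14 (t(q) = 5 + (1 - 1*(-8)) = 5 + (1 + 8) = 5 + 9 = 14)
(t(22*h(-5, 3)) + O(-172, 111))/(-28642 + 22236) = (14 + (-4 + 111))/(-28642 + 22236) = (14 + 107)/(-6406) = 121*(-1/6406) = -121/6406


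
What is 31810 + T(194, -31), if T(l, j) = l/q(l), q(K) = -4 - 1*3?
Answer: 222476/7 ≈ 31782.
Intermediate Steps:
q(K) = -7 (q(K) = -4 - 3 = -7)
T(l, j) = -l/7 (T(l, j) = l/(-7) = l*(-⅐) = -l/7)
31810 + T(194, -31) = 31810 - ⅐*194 = 31810 - 194/7 = 222476/7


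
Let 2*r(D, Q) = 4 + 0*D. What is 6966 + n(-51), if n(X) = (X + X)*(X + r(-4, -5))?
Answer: 11964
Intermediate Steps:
r(D, Q) = 2 (r(D, Q) = (4 + 0*D)/2 = (4 + 0)/2 = (1/2)*4 = 2)
n(X) = 2*X*(2 + X) (n(X) = (X + X)*(X + 2) = (2*X)*(2 + X) = 2*X*(2 + X))
6966 + n(-51) = 6966 + 2*(-51)*(2 - 51) = 6966 + 2*(-51)*(-49) = 6966 + 4998 = 11964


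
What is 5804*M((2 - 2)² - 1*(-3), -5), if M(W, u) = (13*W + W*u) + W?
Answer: 156708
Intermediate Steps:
M(W, u) = 14*W + W*u
5804*M((2 - 2)² - 1*(-3), -5) = 5804*(((2 - 2)² - 1*(-3))*(14 - 5)) = 5804*((0² + 3)*9) = 5804*((0 + 3)*9) = 5804*(3*9) = 5804*27 = 156708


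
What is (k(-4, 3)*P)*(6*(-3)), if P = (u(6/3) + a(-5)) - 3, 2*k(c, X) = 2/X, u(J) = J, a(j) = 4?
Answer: -18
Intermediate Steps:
k(c, X) = 1/X (k(c, X) = (2/X)/2 = 1/X)
P = 3 (P = (6/3 + 4) - 3 = (6*(1/3) + 4) - 3 = (2 + 4) - 3 = 6 - 3 = 3)
(k(-4, 3)*P)*(6*(-3)) = (3/3)*(6*(-3)) = ((1/3)*3)*(-18) = 1*(-18) = -18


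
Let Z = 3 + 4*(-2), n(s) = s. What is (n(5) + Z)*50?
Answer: 0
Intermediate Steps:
Z = -5 (Z = 3 - 8 = -5)
(n(5) + Z)*50 = (5 - 5)*50 = 0*50 = 0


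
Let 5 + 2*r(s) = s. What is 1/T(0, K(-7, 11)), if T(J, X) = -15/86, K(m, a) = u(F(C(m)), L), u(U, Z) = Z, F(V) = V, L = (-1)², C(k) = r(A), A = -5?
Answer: -86/15 ≈ -5.7333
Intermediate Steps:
r(s) = -5/2 + s/2
C(k) = -5 (C(k) = -5/2 + (½)*(-5) = -5/2 - 5/2 = -5)
L = 1
K(m, a) = 1
T(J, X) = -15/86 (T(J, X) = -15*1/86 = -15/86)
1/T(0, K(-7, 11)) = 1/(-15/86) = -86/15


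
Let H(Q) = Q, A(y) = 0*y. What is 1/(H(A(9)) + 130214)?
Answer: 1/130214 ≈ 7.6797e-6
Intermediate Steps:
A(y) = 0
1/(H(A(9)) + 130214) = 1/(0 + 130214) = 1/130214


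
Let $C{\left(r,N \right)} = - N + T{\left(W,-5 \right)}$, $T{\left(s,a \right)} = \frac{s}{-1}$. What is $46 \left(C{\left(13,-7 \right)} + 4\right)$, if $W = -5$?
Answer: $736$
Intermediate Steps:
$T{\left(s,a \right)} = - s$ ($T{\left(s,a \right)} = s \left(-1\right) = - s$)
$C{\left(r,N \right)} = 5 - N$ ($C{\left(r,N \right)} = - N - -5 = - N + 5 = 5 - N$)
$46 \left(C{\left(13,-7 \right)} + 4\right) = 46 \left(\left(5 - -7\right) + 4\right) = 46 \left(\left(5 + 7\right) + 4\right) = 46 \left(12 + 4\right) = 46 \cdot 16 = 736$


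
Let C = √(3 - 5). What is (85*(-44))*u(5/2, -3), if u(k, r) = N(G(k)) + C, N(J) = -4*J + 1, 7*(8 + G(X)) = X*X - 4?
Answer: -830280/7 - 3740*I*√2 ≈ -1.1861e+5 - 5289.2*I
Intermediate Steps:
G(X) = -60/7 + X²/7 (G(X) = -8 + (X*X - 4)/7 = -8 + (X² - 4)/7 = -8 + (-4 + X²)/7 = -8 + (-4/7 + X²/7) = -60/7 + X²/7)
N(J) = 1 - 4*J
C = I*√2 (C = √(-2) = I*√2 ≈ 1.4142*I)
u(k, r) = 247/7 - 4*k²/7 + I*√2 (u(k, r) = (1 - 4*(-60/7 + k²/7)) + I*√2 = (1 + (240/7 - 4*k²/7)) + I*√2 = (247/7 - 4*k²/7) + I*√2 = 247/7 - 4*k²/7 + I*√2)
(85*(-44))*u(5/2, -3) = (85*(-44))*(247/7 - 4*(5/2)²/7 + I*√2) = -3740*(247/7 - 4*(5*(½))²/7 + I*√2) = -3740*(247/7 - 4*(5/2)²/7 + I*√2) = -3740*(247/7 - 4/7*25/4 + I*√2) = -3740*(247/7 - 25/7 + I*√2) = -3740*(222/7 + I*√2) = -830280/7 - 3740*I*√2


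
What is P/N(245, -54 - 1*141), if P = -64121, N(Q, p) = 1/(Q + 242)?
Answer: -31226927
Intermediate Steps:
N(Q, p) = 1/(242 + Q)
P/N(245, -54 - 1*141) = -64121/(1/(242 + 245)) = -64121/(1/487) = -64121/1/487 = -64121*487 = -31226927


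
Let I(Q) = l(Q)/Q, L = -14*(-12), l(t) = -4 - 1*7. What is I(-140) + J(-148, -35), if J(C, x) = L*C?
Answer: -3480949/140 ≈ -24864.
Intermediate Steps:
l(t) = -11 (l(t) = -4 - 7 = -11)
L = 168
I(Q) = -11/Q
J(C, x) = 168*C
I(-140) + J(-148, -35) = -11/(-140) + 168*(-148) = -11*(-1/140) - 24864 = 11/140 - 24864 = -3480949/140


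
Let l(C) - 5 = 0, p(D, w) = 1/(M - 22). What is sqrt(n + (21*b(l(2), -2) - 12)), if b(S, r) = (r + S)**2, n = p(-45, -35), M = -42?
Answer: sqrt(11327)/8 ≈ 13.304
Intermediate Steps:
p(D, w) = -1/64 (p(D, w) = 1/(-42 - 22) = 1/(-64) = -1/64)
n = -1/64 ≈ -0.015625
l(C) = 5 (l(C) = 5 + 0 = 5)
b(S, r) = (S + r)**2
sqrt(n + (21*b(l(2), -2) - 12)) = sqrt(-1/64 + (21*(5 - 2)**2 - 12)) = sqrt(-1/64 + (21*3**2 - 12)) = sqrt(-1/64 + (21*9 - 12)) = sqrt(-1/64 + (189 - 12)) = sqrt(-1/64 + 177) = sqrt(11327/64) = sqrt(11327)/8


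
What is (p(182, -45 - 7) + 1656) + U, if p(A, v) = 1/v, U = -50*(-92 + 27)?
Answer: 255111/52 ≈ 4906.0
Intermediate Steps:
U = 3250 (U = -50*(-65) = 3250)
(p(182, -45 - 7) + 1656) + U = (1/(-45 - 7) + 1656) + 3250 = (1/(-52) + 1656) + 3250 = (-1/52 + 1656) + 3250 = 86111/52 + 3250 = 255111/52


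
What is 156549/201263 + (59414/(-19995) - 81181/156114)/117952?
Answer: 19212376319625233369/24700813487247058560 ≈ 0.77780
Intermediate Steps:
156549/201263 + (59414/(-19995) - 81181/156114)/117952 = 156549*(1/201263) + (59414*(-1/19995) - 81181*1/156114)*(1/117952) = 156549/201263 + (-59414/19995 - 81181/156114)*(1/117952) = 156549/201263 - 3632857097/1040499810*1/117952 = 156549/201263 - 3632857097/122729033589120 = 19212376319625233369/24700813487247058560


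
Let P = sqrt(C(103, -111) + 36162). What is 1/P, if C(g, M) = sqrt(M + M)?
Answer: 1/sqrt(36162 + I*sqrt(222)) ≈ 0.0052586 - 1.08e-6*I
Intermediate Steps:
C(g, M) = sqrt(2)*sqrt(M) (C(g, M) = sqrt(2*M) = sqrt(2)*sqrt(M))
P = sqrt(36162 + I*sqrt(222)) (P = sqrt(sqrt(2)*sqrt(-111) + 36162) = sqrt(sqrt(2)*(I*sqrt(111)) + 36162) = sqrt(I*sqrt(222) + 36162) = sqrt(36162 + I*sqrt(222)) ≈ 190.16 + 0.0392*I)
1/P = 1/(sqrt(36162 + I*sqrt(222))) = 1/sqrt(36162 + I*sqrt(222))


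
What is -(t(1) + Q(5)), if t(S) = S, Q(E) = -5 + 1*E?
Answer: -1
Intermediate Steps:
Q(E) = -5 + E
-(t(1) + Q(5)) = -(1 + (-5 + 5)) = -(1 + 0) = -1*1 = -1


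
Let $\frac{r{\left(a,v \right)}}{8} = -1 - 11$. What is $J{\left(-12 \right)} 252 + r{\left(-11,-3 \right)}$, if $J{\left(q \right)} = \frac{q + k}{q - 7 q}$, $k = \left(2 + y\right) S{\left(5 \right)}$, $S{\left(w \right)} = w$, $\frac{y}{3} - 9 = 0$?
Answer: $\frac{739}{2} \approx 369.5$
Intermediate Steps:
$y = 27$ ($y = 27 + 3 \cdot 0 = 27 + 0 = 27$)
$r{\left(a,v \right)} = -96$ ($r{\left(a,v \right)} = 8 \left(-1 - 11\right) = 8 \left(-12\right) = -96$)
$k = 145$ ($k = \left(2 + 27\right) 5 = 29 \cdot 5 = 145$)
$J{\left(q \right)} = - \frac{145 + q}{6 q}$ ($J{\left(q \right)} = \frac{q + 145}{q - 7 q} = \frac{145 + q}{\left(-6\right) q} = \left(145 + q\right) \left(- \frac{1}{6 q}\right) = - \frac{145 + q}{6 q}$)
$J{\left(-12 \right)} 252 + r{\left(-11,-3 \right)} = \frac{-145 - -12}{6 \left(-12\right)} 252 - 96 = \frac{1}{6} \left(- \frac{1}{12}\right) \left(-145 + 12\right) 252 - 96 = \frac{1}{6} \left(- \frac{1}{12}\right) \left(-133\right) 252 - 96 = \frac{133}{72} \cdot 252 - 96 = \frac{931}{2} - 96 = \frac{739}{2}$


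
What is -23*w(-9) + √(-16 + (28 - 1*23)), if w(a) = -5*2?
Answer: 230 + I*√11 ≈ 230.0 + 3.3166*I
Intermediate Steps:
w(a) = -10
-23*w(-9) + √(-16 + (28 - 1*23)) = -23*(-10) + √(-16 + (28 - 1*23)) = 230 + √(-16 + (28 - 23)) = 230 + √(-16 + 5) = 230 + √(-11) = 230 + I*√11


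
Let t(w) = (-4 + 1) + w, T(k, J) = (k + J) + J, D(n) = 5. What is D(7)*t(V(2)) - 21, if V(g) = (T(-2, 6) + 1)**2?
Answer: 569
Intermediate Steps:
T(k, J) = k + 2*J (T(k, J) = (J + k) + J = k + 2*J)
V(g) = 121 (V(g) = ((-2 + 2*6) + 1)**2 = ((-2 + 12) + 1)**2 = (10 + 1)**2 = 11**2 = 121)
t(w) = -3 + w
D(7)*t(V(2)) - 21 = 5*(-3 + 121) - 21 = 5*118 - 21 = 590 - 21 = 569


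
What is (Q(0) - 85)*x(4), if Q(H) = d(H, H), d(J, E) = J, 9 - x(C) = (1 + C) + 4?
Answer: 0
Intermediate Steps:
x(C) = 4 - C (x(C) = 9 - ((1 + C) + 4) = 9 - (5 + C) = 9 + (-5 - C) = 4 - C)
Q(H) = H
(Q(0) - 85)*x(4) = (0 - 85)*(4 - 1*4) = -85*(4 - 4) = -85*0 = 0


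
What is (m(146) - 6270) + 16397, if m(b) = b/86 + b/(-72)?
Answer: 15676085/1548 ≈ 10127.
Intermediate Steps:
m(b) = -7*b/3096 (m(b) = b*(1/86) + b*(-1/72) = b/86 - b/72 = -7*b/3096)
(m(146) - 6270) + 16397 = (-7/3096*146 - 6270) + 16397 = (-511/1548 - 6270) + 16397 = -9706471/1548 + 16397 = 15676085/1548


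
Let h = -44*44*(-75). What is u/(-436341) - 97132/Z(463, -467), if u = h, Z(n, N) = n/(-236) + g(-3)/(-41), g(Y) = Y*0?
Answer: 3334081279744/67341961 ≈ 49510.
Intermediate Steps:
g(Y) = 0
h = 145200 (h = -1936*(-75) = 145200)
Z(n, N) = -n/236 (Z(n, N) = n/(-236) + 0/(-41) = n*(-1/236) + 0*(-1/41) = -n/236 + 0 = -n/236)
u = 145200
u/(-436341) - 97132/Z(463, -467) = 145200/(-436341) - 97132/((-1/236*463)) = 145200*(-1/436341) - 97132/(-463/236) = -48400/145447 - 97132*(-236/463) = -48400/145447 + 22923152/463 = 3334081279744/67341961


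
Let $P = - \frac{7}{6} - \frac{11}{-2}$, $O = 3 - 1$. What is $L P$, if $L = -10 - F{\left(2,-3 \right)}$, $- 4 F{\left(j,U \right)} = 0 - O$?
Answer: $- \frac{91}{2} \approx -45.5$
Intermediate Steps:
$O = 2$ ($O = 3 - 1 = 2$)
$F{\left(j,U \right)} = \frac{1}{2}$ ($F{\left(j,U \right)} = - \frac{0 - 2}{4} = \left(- \frac{1}{4}\right) \left(-2\right) = \frac{1}{2}$)
$L = - \frac{21}{2}$ ($L = -10 - \frac{1}{2} = - \frac{21}{2} \approx -10.5$)
$P = \frac{13}{3}$ ($P = \left(-7\right) \frac{1}{6} - - \frac{11}{2} = - \frac{7}{6} + \frac{11}{2} = \frac{13}{3} \approx 4.3333$)
$L P = \left(- \frac{21}{2}\right) \frac{13}{3} = - \frac{91}{2}$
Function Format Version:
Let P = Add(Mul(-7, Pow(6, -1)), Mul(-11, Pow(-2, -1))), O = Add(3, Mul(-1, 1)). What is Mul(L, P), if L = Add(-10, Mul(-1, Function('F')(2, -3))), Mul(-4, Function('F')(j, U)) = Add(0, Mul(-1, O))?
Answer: Rational(-91, 2) ≈ -45.500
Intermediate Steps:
O = 2 (O = Add(3, -1) = 2)
Function('F')(j, U) = Rational(1, 2) (Function('F')(j, U) = Mul(Rational(-1, 4), Add(0, Mul(-1, 2))) = Mul(Rational(-1, 4), Add(0, -2)) = Mul(Rational(-1, 4), -2) = Rational(1, 2))
L = Rational(-21, 2) (L = Add(-10, Mul(-1, Rational(1, 2))) = Add(-10, Rational(-1, 2)) = Rational(-21, 2) ≈ -10.500)
P = Rational(13, 3) (P = Add(Mul(-7, Rational(1, 6)), Mul(-11, Rational(-1, 2))) = Add(Rational(-7, 6), Rational(11, 2)) = Rational(13, 3) ≈ 4.3333)
Mul(L, P) = Mul(Rational(-21, 2), Rational(13, 3)) = Rational(-91, 2)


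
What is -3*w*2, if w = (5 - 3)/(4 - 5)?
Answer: 12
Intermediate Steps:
w = -2 (w = 2/(-1) = 2*(-1) = -2)
-3*w*2 = -3*(-2)*2 = 6*2 = 12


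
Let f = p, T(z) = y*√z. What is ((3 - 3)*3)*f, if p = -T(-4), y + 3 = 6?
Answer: 0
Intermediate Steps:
y = 3 (y = -3 + 6 = 3)
T(z) = 3*√z
p = -6*I (p = -3*√(-4) = -3*2*I = -6*I ≈ -6.0*I)
f = -6*I ≈ -6.0*I
((3 - 3)*3)*f = ((3 - 3)*3)*(-6*I) = (0*3)*(-6*I) = 0*(-6*I) = 0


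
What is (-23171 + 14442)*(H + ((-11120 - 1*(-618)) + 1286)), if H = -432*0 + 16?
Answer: 80306800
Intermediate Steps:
H = 16 (H = -48*0 + 16 = 0 + 16 = 16)
(-23171 + 14442)*(H + ((-11120 - 1*(-618)) + 1286)) = (-23171 + 14442)*(16 + ((-11120 - 1*(-618)) + 1286)) = -8729*(16 + ((-11120 + 618) + 1286)) = -8729*(16 + (-10502 + 1286)) = -8729*(16 - 9216) = -8729*(-9200) = 80306800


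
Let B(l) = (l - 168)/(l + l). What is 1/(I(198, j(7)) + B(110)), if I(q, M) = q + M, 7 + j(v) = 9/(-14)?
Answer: 385/73186 ≈ 0.0052606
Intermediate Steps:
j(v) = -107/14 (j(v) = -7 + 9/(-14) = -7 + 9*(-1/14) = -7 - 9/14 = -107/14)
I(q, M) = M + q
B(l) = (-168 + l)/(2*l) (B(l) = (-168 + l)/((2*l)) = (-168 + l)*(1/(2*l)) = (-168 + l)/(2*l))
1/(I(198, j(7)) + B(110)) = 1/((-107/14 + 198) + (½)*(-168 + 110)/110) = 1/(2665/14 + (½)*(1/110)*(-58)) = 1/(2665/14 - 29/110) = 1/(73186/385) = 385/73186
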